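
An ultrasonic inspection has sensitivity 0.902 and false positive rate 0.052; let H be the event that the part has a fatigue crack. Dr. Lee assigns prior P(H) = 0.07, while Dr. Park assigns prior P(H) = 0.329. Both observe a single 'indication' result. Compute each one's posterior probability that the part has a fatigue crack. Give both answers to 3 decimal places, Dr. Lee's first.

P('+'|H) = 0.902, P('+'|¬H) = 0.052.
Dr. Lee: numerator 0.902·0.07 = 0.063140; evidence = 0.063140+0.052·0.93 = 0.11150; posterior = 0.566.
Dr. Park: numerator 0.902·0.329 = 0.29676; evidence = 0.29676+0.052·0.671 = 0.33165; posterior = 0.895.

Dr. Lee: 0.566; Dr. Park: 0.895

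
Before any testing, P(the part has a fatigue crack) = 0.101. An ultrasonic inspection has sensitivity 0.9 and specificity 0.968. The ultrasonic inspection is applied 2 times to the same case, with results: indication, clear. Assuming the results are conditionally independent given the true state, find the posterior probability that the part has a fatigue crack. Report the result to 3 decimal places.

Posterior P(H) ≈ 0.246

With H the event that the part has a fatigue crack, the joint likelihood of the observed sequence is P(data|H) = 0.9·0.1 = 0.090000 and P(data|¬H) = 0.032·0.968 = 0.030976.
Bayes: P(H|data) = 0.101·0.090000 / (0.101·0.090000 + 0.899·0.030976) = 0.0090900/0.036937 = 0.2461.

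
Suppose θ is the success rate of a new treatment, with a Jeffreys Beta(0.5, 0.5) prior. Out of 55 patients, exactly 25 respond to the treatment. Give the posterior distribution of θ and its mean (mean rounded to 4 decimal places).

The binomial likelihood is conjugate to the Beta prior: with 25 successes and 30 failures, the posterior is Beta(0.5+25, 0.5+30) = Beta(25.5, 30.5).
Posterior mean = α/(α+β) = 25.5/56 = 0.4554.

Posterior: Beta(25.5, 30.5); mean ≈ 0.4554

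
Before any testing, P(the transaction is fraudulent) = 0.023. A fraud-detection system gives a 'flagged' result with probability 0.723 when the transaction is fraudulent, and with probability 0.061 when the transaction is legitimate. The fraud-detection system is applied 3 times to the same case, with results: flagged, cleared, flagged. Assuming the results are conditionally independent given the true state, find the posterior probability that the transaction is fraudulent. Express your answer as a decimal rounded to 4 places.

With H the event that the transaction is fraudulent, the joint likelihood of the observed sequence is P(data|H) = 0.723·0.277·0.723 = 0.14480 and P(data|¬H) = 0.061·0.939·0.061 = 0.0034940.
Bayes: P(H|data) = 0.023·0.14480 / (0.023·0.14480 + 0.977·0.0034940) = 0.0033303/0.0067440 = 0.4938.

Posterior P(H) ≈ 0.4938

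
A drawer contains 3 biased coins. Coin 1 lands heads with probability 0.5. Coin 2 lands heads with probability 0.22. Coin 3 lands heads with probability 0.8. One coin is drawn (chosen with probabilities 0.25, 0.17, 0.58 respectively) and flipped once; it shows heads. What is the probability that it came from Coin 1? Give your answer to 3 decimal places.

Posterior probability ≈ 0.200

Tabulate prior·likelihood by source: [1] prior 0.25, lik 0.5, product 0.1250; [2] prior 0.17, lik 0.22, product 0.03740; [3] prior 0.58, lik 0.8, product 0.4640.
Normalizing constant = 0.62640; the posterior for Coin 1 is its product over the sum, 0.1250/0.62640 = 0.200.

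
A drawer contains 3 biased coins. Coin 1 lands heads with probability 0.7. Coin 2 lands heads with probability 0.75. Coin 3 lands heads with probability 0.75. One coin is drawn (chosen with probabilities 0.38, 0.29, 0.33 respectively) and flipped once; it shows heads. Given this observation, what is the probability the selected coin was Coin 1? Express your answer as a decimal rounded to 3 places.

Posterior probability ≈ 0.364

P(heads|C1) = 0.7; P(heads|C2) = 0.75; P(heads|C3) = 0.75.
Prior × likelihood for each source: 0.38·0.7=0.2660, 0.29·0.75=0.2175, 0.33·0.75=0.2475. Summing gives P(heads) = 0.73100.
P(Coin 1 | heads) = 0.2660 / 0.73100 = 0.364.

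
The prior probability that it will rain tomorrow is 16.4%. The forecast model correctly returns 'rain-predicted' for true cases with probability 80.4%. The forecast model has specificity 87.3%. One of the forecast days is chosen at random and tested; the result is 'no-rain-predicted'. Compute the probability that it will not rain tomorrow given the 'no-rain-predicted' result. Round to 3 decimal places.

Write H for 'it will rain tomorrow'. Prior odds H:¬H = 0.164/0.836 = 0.19617. For the 'no-rain-predicted' outcome, the likelihood ratio is 0.196/0.873 = 0.22451.
Posterior odds = 0.19617 × 0.22451 = 0.044043, so P(H|E) = 0.044043/(1+0.044043) = 0.042. Then P(¬H|E) = 1 − 0.042 = 0.958.

P(¬H | E) ≈ 0.958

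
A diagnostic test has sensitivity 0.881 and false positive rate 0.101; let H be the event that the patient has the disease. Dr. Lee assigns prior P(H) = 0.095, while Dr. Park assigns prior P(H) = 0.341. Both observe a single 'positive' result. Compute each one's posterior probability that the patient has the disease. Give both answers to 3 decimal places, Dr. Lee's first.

The likelihood ratio for a 'positive' result is 0.881/0.101 = 8.7228.
Dr. Lee: prior odds 0.095/0.905 = 0.10497; posterior odds 0.91565; posterior probability 0.478.
Dr. Park: prior odds 0.341/0.659 = 0.51745; posterior odds 4.5136; posterior probability 0.819.

Dr. Lee: 0.478; Dr. Park: 0.819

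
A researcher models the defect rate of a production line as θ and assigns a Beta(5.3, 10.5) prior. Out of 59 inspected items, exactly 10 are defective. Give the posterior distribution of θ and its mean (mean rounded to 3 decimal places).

The binomial likelihood is conjugate to the Beta prior: with 10 successes and 49 failures, the posterior is Beta(5.3+10, 10.5+49) = Beta(15.3, 59.5).
E[θ | data] = 15.3/(15.3+59.5) = 0.205.

Posterior: Beta(15.3, 59.5); mean ≈ 0.205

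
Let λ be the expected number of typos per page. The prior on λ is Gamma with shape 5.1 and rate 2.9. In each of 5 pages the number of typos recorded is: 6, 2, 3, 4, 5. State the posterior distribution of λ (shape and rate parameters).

The Poisson likelihood adds the total count to the shape and the number of exposure periods to the rate. Here ∑xᵢ = 20 and n = 5, so shape 5.1→25.1 and rate 2.9→7.9.

Posterior: Gamma(shape=25.1, rate=7.9)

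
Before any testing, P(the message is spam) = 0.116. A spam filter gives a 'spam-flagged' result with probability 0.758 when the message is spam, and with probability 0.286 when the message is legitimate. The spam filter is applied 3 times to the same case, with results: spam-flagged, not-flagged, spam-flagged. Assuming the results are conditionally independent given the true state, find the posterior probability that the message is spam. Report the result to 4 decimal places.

Posterior P(H) ≈ 0.2380

With H the event that the message is spam, the joint likelihood of the observed sequence is P(data|H) = 0.758·0.242·0.758 = 0.13904 and P(data|¬H) = 0.286·0.714·0.286 = 0.058402.
Bayes: P(H|data) = 0.116·0.13904 / (0.116·0.13904 + 0.884·0.058402) = 0.016129/0.067757 = 0.2380.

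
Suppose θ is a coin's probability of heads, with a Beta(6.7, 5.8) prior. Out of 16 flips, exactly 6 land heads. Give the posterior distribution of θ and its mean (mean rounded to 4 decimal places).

Posterior: Beta(12.7, 15.8); mean ≈ 0.4456

The binomial likelihood is conjugate to the Beta prior: with 6 successes and 10 failures, the posterior is Beta(6.7+6, 5.8+10) = Beta(12.7, 15.8).
Posterior mean = α/(α+β) = 12.7/28.5 = 0.4456.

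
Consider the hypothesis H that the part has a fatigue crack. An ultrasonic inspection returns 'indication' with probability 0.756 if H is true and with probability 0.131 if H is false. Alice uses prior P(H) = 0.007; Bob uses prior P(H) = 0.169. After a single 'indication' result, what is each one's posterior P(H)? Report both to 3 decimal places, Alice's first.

Alice: 0.039; Bob: 0.540

The likelihood ratio for an 'indication' result is 0.756/0.131 = 5.7710.
Alice: prior odds 0.007/0.993 = 0.0070493; posterior odds 0.040682; posterior probability 0.039.
Bob: prior odds 0.169/0.831 = 0.20337; posterior odds 1.1736; posterior probability 0.540.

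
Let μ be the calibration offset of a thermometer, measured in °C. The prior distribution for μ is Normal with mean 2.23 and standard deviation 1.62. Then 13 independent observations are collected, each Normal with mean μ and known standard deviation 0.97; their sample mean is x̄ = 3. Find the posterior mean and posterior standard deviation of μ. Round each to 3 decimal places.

Prior precision 1/τ₀² = 1/1.62² = 0.381039; data precision n/σ² = 13/0.97² = 13.8166.
Posterior precision = 0.381039 + 13.8166 = 14.1976, giving posterior SD = 1/√14.1976 = 0.265.
Posterior mean = (0.381039·2.23 + 13.8166·3) / 14.1976 = 2.979.

Posterior mean ≈ 2.979; posterior SD ≈ 0.265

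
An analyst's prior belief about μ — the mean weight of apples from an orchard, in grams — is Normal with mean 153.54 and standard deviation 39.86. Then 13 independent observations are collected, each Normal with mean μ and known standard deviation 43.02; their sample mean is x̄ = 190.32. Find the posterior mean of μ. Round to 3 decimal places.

With known σ, the Normal prior is conjugate. Weight on the data is w = (n/σ²)/(n/σ² + 1/τ₀²) = 0.00702429/(0.00702429+0.00062940) = 0.91777.
Posterior mean = w·x̄ + (1−w)·μ₀ = 0.91777·190.32 + 0.082235·153.54 = 187.295.

Posterior mean ≈ 187.295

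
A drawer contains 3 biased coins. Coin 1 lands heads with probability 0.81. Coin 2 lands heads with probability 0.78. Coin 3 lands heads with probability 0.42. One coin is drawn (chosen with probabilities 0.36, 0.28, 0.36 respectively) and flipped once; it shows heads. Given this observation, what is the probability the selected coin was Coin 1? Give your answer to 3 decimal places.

Posterior probability ≈ 0.441

Tabulate prior·likelihood by source: [1] prior 0.36, lik 0.81, product 0.2916; [2] prior 0.28, lik 0.78, product 0.2184; [3] prior 0.36, lik 0.42, product 0.1512.
Normalizing constant = 0.66120; the posterior for Coin 1 is its product over the sum, 0.2916/0.66120 = 0.441.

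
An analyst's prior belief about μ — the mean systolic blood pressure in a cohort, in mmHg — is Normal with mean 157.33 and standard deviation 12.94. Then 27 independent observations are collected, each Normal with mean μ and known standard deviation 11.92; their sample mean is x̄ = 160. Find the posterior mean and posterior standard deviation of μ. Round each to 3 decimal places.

With known σ, the Normal prior is conjugate. Weight on the data is w = (n/σ²)/(n/σ² + 1/τ₀²) = 0.190025/(0.190025+0.00597216) = 0.96953.
Posterior mean = w·x̄ + (1−w)·μ₀ = 0.96953·160 + 0.030471·157.33 = 159.919. Posterior variance = 1/(0.190025+0.00597216) = 5.10211, so SD = 2.259.

Posterior mean ≈ 159.919; posterior SD ≈ 2.259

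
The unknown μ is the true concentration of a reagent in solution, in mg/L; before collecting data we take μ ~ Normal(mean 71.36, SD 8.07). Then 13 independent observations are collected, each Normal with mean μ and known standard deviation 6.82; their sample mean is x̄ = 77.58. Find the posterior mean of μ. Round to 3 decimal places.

With known σ, the Normal prior is conjugate. Weight on the data is w = (n/σ²)/(n/σ² + 1/τ₀²) = 0.279495/(0.279495+0.0153551) = 0.94792.
Posterior mean = w·x̄ + (1−w)·μ₀ = 0.94792·77.58 + 0.052078·71.36 = 77.256.

Posterior mean ≈ 77.256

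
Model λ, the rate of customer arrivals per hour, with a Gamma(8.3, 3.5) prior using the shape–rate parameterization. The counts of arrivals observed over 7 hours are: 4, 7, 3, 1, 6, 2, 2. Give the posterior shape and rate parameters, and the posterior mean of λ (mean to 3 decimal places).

Posterior: Gamma(shape=33.3, rate=10.5); mean ≈ 3.171

The Poisson likelihood adds the total count to the shape and the number of exposure periods to the rate. Here ∑xᵢ = 25 and n = 7, so shape 8.3→33.3 and rate 3.5→10.5.
E[λ | data] = 33.3/10.5 = 3.171.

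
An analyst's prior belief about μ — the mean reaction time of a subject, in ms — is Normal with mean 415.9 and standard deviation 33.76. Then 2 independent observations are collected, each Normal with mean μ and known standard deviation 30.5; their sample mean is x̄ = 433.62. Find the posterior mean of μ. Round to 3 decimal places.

Posterior mean ≈ 428.484

Prior precision 1/τ₀² = 1/33.76² = 0.00087739; data precision n/σ² = 2/30.5² = 0.00214996.
Posterior precision = 0.00087739 + 0.00214996 = 0.00302735.
Posterior mean = (0.00087739·415.9 + 0.00214996·433.62) / 0.00302735 = 428.484.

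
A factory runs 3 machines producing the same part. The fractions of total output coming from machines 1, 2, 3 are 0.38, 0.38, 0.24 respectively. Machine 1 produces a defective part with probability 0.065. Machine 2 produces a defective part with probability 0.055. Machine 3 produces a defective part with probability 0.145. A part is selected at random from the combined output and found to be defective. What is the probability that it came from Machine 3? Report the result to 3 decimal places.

Posterior probability ≈ 0.433

Tabulate prior·likelihood by source: [1] prior 0.38, lik 0.065, product 0.02470; [2] prior 0.38, lik 0.055, product 0.02090; [3] prior 0.24, lik 0.145, product 0.03480.
Normalizing constant = 0.080400; the posterior for Machine 3 is its product over the sum, 0.03480/0.080400 = 0.433.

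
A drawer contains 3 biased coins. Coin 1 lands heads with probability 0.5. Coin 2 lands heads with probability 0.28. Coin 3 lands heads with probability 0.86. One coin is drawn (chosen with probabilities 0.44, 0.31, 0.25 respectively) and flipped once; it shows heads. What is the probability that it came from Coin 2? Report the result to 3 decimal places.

Posterior probability ≈ 0.166

P(heads|C1) = 0.5; P(heads|C2) = 0.28; P(heads|C3) = 0.86.
Prior × likelihood for each source: 0.44·0.5=0.2200, 0.31·0.28=0.08680, 0.25·0.86=0.2150. Summing gives P(heads) = 0.52180.
P(Coin 2 | heads) = 0.08680 / 0.52180 = 0.166.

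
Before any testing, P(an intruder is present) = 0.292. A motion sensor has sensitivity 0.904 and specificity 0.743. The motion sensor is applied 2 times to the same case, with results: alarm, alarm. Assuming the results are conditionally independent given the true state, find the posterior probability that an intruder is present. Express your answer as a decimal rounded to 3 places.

Posterior P(H) ≈ 0.836

Let H be the event that an intruder is present; start with P(H) = 0.292. P('alarm'|H) = 0.904, P('alarm'|¬H) = 0.257.
Update on result 1 ('alarm'): P(H) ← 0.904·0.2920 / (0.904·0.2920 + 0.257·0.7080) = 0.26397/0.44592 = 0.5920.
Update on result 2 ('alarm'): P(H) ← 0.904·0.5920 / (0.904·0.5920 + 0.257·0.4080) = 0.53513/0.64000 = 0.8361.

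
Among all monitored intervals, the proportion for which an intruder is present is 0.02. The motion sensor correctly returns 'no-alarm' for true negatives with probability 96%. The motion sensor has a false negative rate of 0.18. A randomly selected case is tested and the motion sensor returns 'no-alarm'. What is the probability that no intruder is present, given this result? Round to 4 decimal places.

Write H for 'an intruder is present'. Prior odds H:¬H = 0.02/0.98 = 0.020408. For the 'no-alarm' outcome, the likelihood ratio is 0.18/0.96 = 0.18750.
Posterior odds = 0.020408 × 0.18750 = 0.0038265, so P(H|E) = 0.0038265/(1+0.0038265) = 0.0038. Then P(¬H|E) = 1 − 0.0038 = 0.9962.

P(¬H | E) ≈ 0.9962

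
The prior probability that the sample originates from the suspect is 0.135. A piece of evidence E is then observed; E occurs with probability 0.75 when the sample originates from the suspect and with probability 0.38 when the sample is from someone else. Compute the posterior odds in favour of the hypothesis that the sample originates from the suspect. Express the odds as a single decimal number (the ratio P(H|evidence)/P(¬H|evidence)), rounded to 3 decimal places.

Prior odds = 0.135/(1−0.135) = 0.15607. In log-odds, ln(0.15607) = -1.8575.
Add log likelihood ratio: ln(1.9737) = 0.67990.
Posterior log-odds = -1.1776, so posterior odds = exp(-1.1776) = 0.30803.

Posterior odds ≈ 0.308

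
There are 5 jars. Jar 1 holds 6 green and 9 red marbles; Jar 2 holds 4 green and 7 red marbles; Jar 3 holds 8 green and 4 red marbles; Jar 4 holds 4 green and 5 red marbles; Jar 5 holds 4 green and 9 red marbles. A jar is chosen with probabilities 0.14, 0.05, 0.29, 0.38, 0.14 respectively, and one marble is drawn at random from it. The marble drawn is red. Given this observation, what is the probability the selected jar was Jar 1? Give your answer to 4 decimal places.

P(red|Jar 1) = 0.6; P(red|Jar 2) = 0.6364; P(red|Jar 3) = 0.3333; P(red|Jar 4) = 0.5556; P(red|Jar 5) = 0.6923.
Prior × likelihood for each source: 0.14·0.6=0.08400, 0.05·0.6364=0.03182, 0.29·0.3333=0.09667, 0.38·0.5556=0.2111, 0.14·0.6923=0.09692. Summing gives P(red) = 0.52052.
P(Jar 1 | red) = 0.08400 / 0.52052 = 0.1614.

Posterior probability ≈ 0.1614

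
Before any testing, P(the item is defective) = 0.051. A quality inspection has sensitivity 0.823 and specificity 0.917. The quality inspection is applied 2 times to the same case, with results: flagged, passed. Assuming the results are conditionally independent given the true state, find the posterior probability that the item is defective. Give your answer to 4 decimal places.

Let H be the event that the item is defective; start with P(H) = 0.051. P('flagged'|H) = 0.823, P('flagged'|¬H) = 0.083.
Update on result 1 ('flagged'): P(H) ← 0.823·0.0510 / (0.823·0.0510 + 0.083·0.9490) = 0.041973/0.12074 = 0.3476.
Update on result 2 ('passed'): P(H) ← 0.177·0.3476 / (0.177·0.3476 + 0.917·0.6524) = 0.061531/0.65975 = 0.0933.

Posterior P(H) ≈ 0.0933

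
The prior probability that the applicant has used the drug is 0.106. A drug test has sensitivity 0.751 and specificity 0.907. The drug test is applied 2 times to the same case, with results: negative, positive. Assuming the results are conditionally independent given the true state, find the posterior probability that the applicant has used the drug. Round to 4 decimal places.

Posterior P(H) ≈ 0.2081

Let H be the event that the applicant has used the drug; start with P(H) = 0.106. P('positive'|H) = 0.751, P('positive'|¬H) = 0.093.
Update on result 1 ('negative'): P(H) ← 0.249·0.1060 / (0.249·0.1060 + 0.907·0.8940) = 0.026394/0.83725 = 0.0315.
Update on result 2 ('positive'): P(H) ← 0.751·0.0315 / (0.751·0.0315 + 0.093·0.9685) = 0.023675/0.11374 = 0.2081.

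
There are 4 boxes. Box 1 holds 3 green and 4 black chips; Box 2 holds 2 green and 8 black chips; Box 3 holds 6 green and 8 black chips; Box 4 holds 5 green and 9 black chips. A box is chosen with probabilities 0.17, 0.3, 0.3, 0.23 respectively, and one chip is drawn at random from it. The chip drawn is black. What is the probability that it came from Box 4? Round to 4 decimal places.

Posterior probability ≈ 0.2252

P(black|Box 1) = 0.5714; P(black|Box 2) = 0.8; P(black|Box 3) = 0.5714; P(black|Box 4) = 0.6429.
Prior × likelihood for each source: 0.17·0.5714=0.09714, 0.3·0.8=0.2400, 0.3·0.5714=0.1714, 0.23·0.6429=0.1479. Summing gives P(black) = 0.65643.
P(Box 4 | black) = 0.1479 / 0.65643 = 0.2252.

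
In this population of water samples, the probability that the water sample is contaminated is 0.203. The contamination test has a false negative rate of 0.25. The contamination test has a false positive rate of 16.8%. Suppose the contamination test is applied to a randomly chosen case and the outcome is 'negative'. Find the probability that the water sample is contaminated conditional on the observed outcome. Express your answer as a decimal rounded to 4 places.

Let H be the event that the water sample is contaminated. P(H) = 0.203, so P(¬H) = 0.797. With E the 'negative' result, P(E|H) = 0.25 and P(E|¬H) = 0.832.
P(E) = 0.25·0.203 + 0.832·0.797 = 0.050750 + 0.66310 = 0.71385.
By Bayes' theorem, P(H|E) = 0.050750 / 0.71385 = 0.0711.

P(H | E) ≈ 0.0711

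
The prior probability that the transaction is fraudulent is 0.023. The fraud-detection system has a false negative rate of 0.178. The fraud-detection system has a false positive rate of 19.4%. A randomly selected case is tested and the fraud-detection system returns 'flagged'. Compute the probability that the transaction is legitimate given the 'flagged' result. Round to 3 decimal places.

Write H for 'the transaction is fraudulent'. Prior odds H:¬H = 0.023/0.977 = 0.023541. For the 'flagged' outcome, the likelihood ratio is 0.822/0.194 = 4.2371.
Posterior odds = 0.023541 × 4.2371 = 0.099748, so P(H|E) = 0.099748/(1+0.099748) = 0.091. Then P(¬H|E) = 1 − 0.091 = 0.909.

P(¬H | E) ≈ 0.909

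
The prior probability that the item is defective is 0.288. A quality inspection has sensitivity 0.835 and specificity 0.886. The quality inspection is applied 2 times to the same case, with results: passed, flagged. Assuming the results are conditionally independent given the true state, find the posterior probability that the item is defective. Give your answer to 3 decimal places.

Posterior P(H) ≈ 0.356

Let H be the event that the item is defective; start with P(H) = 0.288. P('flagged'|H) = 0.835, P('flagged'|¬H) = 0.114.
Update on result 1 ('passed'): P(H) ← 0.165·0.2880 / (0.165·0.2880 + 0.886·0.7120) = 0.047520/0.67835 = 0.0701.
Update on result 2 ('flagged'): P(H) ← 0.835·0.0701 / (0.835·0.0701 + 0.114·0.9299) = 0.058494/0.16451 = 0.3556.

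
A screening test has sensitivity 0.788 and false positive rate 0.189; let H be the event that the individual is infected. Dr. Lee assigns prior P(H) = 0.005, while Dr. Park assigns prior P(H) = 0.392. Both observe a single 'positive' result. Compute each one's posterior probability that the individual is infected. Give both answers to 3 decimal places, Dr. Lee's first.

Dr. Lee: 0.021; Dr. Park: 0.729

P('+'|H) = 0.788, P('+'|¬H) = 0.189.
Dr. Lee: numerator 0.788·0.005 = 0.0039400; evidence = 0.0039400+0.189·0.995 = 0.19199; posterior = 0.021.
Dr. Park: numerator 0.788·0.392 = 0.30890; evidence = 0.30890+0.189·0.608 = 0.42381; posterior = 0.729.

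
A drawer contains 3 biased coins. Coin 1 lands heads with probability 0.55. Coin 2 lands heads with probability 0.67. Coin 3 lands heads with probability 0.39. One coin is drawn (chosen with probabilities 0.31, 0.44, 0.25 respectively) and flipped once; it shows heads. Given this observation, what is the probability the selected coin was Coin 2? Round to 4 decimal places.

P(heads|C1) = 0.55; P(heads|C2) = 0.67; P(heads|C3) = 0.39.
Prior × likelihood for each source: 0.31·0.55=0.1705, 0.44·0.67=0.2948, 0.25·0.39=0.09750. Summing gives P(heads) = 0.56280.
P(Coin 2 | heads) = 0.2948 / 0.56280 = 0.5238.

Posterior probability ≈ 0.5238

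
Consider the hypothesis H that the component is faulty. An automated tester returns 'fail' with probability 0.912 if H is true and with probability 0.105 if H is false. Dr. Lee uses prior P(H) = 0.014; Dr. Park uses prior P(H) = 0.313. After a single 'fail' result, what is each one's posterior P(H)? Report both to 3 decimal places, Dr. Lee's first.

Dr. Lee: 0.110; Dr. Park: 0.798

The likelihood ratio for a 'fail' result is 0.912/0.105 = 8.6857.
Dr. Lee: prior odds 0.014/0.986 = 0.014199; posterior odds 0.12333; posterior probability 0.110.
Dr. Park: prior odds 0.313/0.687 = 0.45560; posterior odds 3.9572; posterior probability 0.798.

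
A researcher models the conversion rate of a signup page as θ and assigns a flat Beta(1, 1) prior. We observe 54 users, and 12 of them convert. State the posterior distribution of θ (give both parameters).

Posterior: Beta(13, 43)

Observing 12 successes and 42 failures updates Beta(1, 1) by adding the success and failure counts to the two shape parameters: α = 1+12 = 13, β = 1+42 = 43.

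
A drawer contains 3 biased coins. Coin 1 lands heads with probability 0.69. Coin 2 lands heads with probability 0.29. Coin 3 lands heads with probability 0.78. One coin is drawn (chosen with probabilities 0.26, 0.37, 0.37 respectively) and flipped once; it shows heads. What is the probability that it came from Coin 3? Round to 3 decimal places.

Posterior probability ≈ 0.502

P(heads|C1) = 0.69; P(heads|C2) = 0.29; P(heads|C3) = 0.78.
Prior × likelihood for each source: 0.26·0.69=0.1794, 0.37·0.29=0.1073, 0.37·0.78=0.2886. Summing gives P(heads) = 0.57530.
P(Coin 3 | heads) = 0.2886 / 0.57530 = 0.502.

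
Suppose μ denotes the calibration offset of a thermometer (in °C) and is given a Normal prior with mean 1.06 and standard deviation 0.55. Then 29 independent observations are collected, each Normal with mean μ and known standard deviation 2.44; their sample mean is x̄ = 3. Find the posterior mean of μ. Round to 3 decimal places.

Prior precision 1/τ₀² = 1/0.55² = 3.30579; data precision n/σ² = 29/2.44² = 4.87100.
Posterior precision = 3.30579 + 4.87100 = 8.17679.
Posterior mean = (3.30579·1.06 + 4.87100·3) / 8.17679 = 2.216.

Posterior mean ≈ 2.216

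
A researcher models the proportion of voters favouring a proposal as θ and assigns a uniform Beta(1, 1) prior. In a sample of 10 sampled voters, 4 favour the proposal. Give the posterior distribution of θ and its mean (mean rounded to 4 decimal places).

Observing 4 successes and 6 failures updates Beta(1, 1) by adding the success and failure counts to the two shape parameters: α = 1+4 = 5, β = 1+6 = 7.
E[θ | data] = 5/(5+7) = 0.4167.

Posterior: Beta(5, 7); mean ≈ 0.4167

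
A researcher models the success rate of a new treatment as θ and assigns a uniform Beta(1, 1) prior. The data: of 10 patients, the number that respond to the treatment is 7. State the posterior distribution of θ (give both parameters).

The binomial likelihood is conjugate to the Beta prior: with 7 successes and 3 failures, the posterior is Beta(1+7, 1+3) = Beta(8, 4).

Posterior: Beta(8, 4)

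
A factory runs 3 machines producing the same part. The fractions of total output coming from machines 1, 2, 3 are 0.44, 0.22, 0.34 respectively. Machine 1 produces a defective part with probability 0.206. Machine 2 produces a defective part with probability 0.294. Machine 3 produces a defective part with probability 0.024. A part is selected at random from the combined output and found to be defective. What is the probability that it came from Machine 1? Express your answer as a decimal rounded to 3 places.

P(defective|M1) = 0.206; P(defective|M2) = 0.294; P(defective|M3) = 0.024.
Prior × likelihood for each source: 0.44·0.206=0.09064, 0.22·0.294=0.06468, 0.34·0.024=0.008160. Summing gives P(defective) = 0.16348.
P(Machine 1 | defective) = 0.09064 / 0.16348 = 0.554.

Posterior probability ≈ 0.554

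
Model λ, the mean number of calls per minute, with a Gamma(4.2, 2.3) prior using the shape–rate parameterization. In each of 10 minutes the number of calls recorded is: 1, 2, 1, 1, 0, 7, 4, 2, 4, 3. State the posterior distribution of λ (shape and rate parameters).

Posterior: Gamma(shape=29.2, rate=12.3)

The Poisson likelihood adds the total count to the shape and the number of exposure periods to the rate. Here ∑xᵢ = 25 and n = 10, so shape 4.2→29.2 and rate 2.3→12.3.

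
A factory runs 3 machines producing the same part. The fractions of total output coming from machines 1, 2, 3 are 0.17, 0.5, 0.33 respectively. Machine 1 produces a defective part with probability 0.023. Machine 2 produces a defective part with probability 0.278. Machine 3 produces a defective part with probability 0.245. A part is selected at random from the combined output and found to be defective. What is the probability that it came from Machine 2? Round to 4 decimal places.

P(defective|M1) = 0.023; P(defective|M2) = 0.278; P(defective|M3) = 0.245.
Prior × likelihood for each source: 0.17·0.023=0.003910, 0.5·0.278=0.1390, 0.33·0.245=0.08085. Summing gives P(defective) = 0.22376.
P(Machine 2 | defective) = 0.1390 / 0.22376 = 0.6212.

Posterior probability ≈ 0.6212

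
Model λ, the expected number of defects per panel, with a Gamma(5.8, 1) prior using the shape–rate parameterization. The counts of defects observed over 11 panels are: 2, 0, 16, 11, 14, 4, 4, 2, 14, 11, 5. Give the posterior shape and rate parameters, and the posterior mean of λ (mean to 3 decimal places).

Posterior: Gamma(shape=88.8, rate=12); mean ≈ 7.400

Total count ∑xᵢ = 83 over n = 11 panels.
Gamma is conjugate to the Poisson likelihood: posterior is Gamma(shape = 5.8+83 = 88.8, rate = 1+11 = 12).
E[λ | data] = 88.8/12 = 7.400.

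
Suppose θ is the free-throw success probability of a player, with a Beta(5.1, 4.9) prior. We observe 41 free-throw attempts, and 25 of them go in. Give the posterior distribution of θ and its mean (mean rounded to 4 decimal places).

Posterior: Beta(30.1, 20.9); mean ≈ 0.5902

Observing 25 successes and 16 failures updates Beta(5.1, 4.9) by adding the success and failure counts to the two shape parameters: α = 5.1+25 = 30.1, β = 4.9+16 = 20.9.
Posterior mean = α/(α+β) = 30.1/51 = 0.5902.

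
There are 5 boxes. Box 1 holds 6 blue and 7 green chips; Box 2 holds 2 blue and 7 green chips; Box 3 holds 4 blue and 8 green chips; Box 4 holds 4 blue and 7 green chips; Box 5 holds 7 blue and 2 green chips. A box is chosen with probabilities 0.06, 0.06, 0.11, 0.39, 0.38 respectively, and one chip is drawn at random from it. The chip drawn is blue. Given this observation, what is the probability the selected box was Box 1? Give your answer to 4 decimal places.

Tabulate prior·likelihood by source: [1] prior 0.06, lik 0.4615, product 0.02769; [2] prior 0.06, lik 0.2222, product 0.01333; [3] prior 0.11, lik 0.3333, product 0.03667; [4] prior 0.39, lik 0.3636, product 0.1418; [5] prior 0.38, lik 0.7778, product 0.2956.
Normalizing constant = 0.51507; the posterior for Box 1 is its product over the sum, 0.02769/0.51507 = 0.0538.

Posterior probability ≈ 0.0538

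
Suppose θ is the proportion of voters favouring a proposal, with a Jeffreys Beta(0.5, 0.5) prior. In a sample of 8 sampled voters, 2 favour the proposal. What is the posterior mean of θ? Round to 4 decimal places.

The binomial likelihood is conjugate to the Beta prior: with 2 successes and 6 failures, the posterior is Beta(0.5+2, 0.5+6) = Beta(2.5, 6.5).
E[θ | data] = 2.5/(2.5+6.5) = 0.2778.

Posterior mean ≈ 0.2778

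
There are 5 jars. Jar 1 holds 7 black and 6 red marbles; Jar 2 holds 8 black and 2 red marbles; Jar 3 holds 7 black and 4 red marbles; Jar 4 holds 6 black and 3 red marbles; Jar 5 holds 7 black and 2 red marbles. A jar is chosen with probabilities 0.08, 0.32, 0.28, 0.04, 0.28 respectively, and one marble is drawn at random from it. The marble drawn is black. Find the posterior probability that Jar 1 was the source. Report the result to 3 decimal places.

Posterior probability ≈ 0.060

P(black|Jar 1) = 0.5385; P(black|Jar 2) = 0.8; P(black|Jar 3) = 0.6364; P(black|Jar 4) = 0.6667; P(black|Jar 5) = 0.7778.
Prior × likelihood for each source: 0.08·0.5385=0.04308, 0.32·0.8=0.2560, 0.28·0.6364=0.1782, 0.04·0.6667=0.02667, 0.28·0.7778=0.2178. Summing gives P(black) = 0.72170.
P(Jar 1 | black) = 0.04308 / 0.72170 = 0.060.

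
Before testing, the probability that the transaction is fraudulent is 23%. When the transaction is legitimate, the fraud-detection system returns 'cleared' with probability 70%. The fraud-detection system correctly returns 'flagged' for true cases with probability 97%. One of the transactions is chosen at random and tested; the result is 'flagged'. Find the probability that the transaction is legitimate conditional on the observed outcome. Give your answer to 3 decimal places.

Write H for 'the transaction is fraudulent'. Prior odds H:¬H = 0.23/0.77 = 0.29870. For the 'flagged' outcome, the likelihood ratio is 0.97/0.3 = 3.2333.
Posterior odds = 0.29870 × 3.2333 = 0.96580, so P(H|E) = 0.96580/(1+0.96580) = 0.491. Then P(¬H|E) = 1 − 0.491 = 0.509.

P(¬H | E) ≈ 0.509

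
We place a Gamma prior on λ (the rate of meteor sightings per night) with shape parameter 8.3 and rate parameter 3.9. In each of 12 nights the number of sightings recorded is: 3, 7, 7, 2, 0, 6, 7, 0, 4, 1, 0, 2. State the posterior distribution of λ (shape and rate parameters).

The Poisson likelihood adds the total count to the shape and the number of exposure periods to the rate. Here ∑xᵢ = 39 and n = 12, so shape 8.3→47.3 and rate 3.9→15.9.

Posterior: Gamma(shape=47.3, rate=15.9)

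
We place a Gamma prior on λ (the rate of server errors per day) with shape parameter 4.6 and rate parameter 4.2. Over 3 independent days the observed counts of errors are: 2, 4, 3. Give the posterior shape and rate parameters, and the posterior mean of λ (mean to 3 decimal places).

Total count ∑xᵢ = 9 over n = 3 days.
Gamma is conjugate to the Poisson likelihood: posterior is Gamma(shape = 4.6+9 = 13.6, rate = 4.2+3 = 7.2).
E[λ | data] = 13.6/7.2 = 1.889.

Posterior: Gamma(shape=13.6, rate=7.2); mean ≈ 1.889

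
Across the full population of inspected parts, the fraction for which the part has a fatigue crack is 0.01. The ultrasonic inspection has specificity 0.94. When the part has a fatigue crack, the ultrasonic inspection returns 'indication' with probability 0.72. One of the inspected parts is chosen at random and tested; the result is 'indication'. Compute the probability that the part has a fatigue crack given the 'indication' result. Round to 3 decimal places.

Let H be the event that the part has a fatigue crack. P(H) = 0.01, so P(¬H) = 0.99. With E the 'indication' result, P(E|H) = 0.72 and P(E|¬H) = 0.06.
P(E) = 0.72·0.01 + 0.06·0.99 = 0.0072000 + 0.059400 = 0.066600.
By Bayes' theorem, P(H|E) = 0.0072000 / 0.066600 = 0.108.

P(H | E) ≈ 0.108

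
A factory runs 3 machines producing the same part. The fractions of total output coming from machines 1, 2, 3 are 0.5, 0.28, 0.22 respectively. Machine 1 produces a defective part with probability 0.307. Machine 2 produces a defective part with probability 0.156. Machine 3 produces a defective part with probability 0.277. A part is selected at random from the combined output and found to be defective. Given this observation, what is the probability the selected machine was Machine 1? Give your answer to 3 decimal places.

Posterior probability ≈ 0.595

P(defective|M1) = 0.307; P(defective|M2) = 0.156; P(defective|M3) = 0.277.
Prior × likelihood for each source: 0.5·0.307=0.1535, 0.28·0.156=0.04368, 0.22·0.277=0.06094. Summing gives P(defective) = 0.25812.
P(Machine 1 | defective) = 0.1535 / 0.25812 = 0.595.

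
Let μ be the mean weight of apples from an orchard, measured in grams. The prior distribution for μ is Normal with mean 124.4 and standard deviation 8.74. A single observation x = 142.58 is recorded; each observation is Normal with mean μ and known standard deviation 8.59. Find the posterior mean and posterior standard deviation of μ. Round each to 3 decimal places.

With known σ, the Normal prior is conjugate. Weight on the data is w = (n/σ²)/(n/σ² + 1/τ₀²) = 0.0135523/(0.0135523+0.0130911) = 0.50865.
Posterior mean = w·x̄ + (1−w)·μ₀ = 0.50865·142.58 + 0.49135·124.4 = 133.647. Posterior variance = 1/(0.0135523+0.0130911) = 37.5327, so SD = 6.126.

Posterior mean ≈ 133.647; posterior SD ≈ 6.126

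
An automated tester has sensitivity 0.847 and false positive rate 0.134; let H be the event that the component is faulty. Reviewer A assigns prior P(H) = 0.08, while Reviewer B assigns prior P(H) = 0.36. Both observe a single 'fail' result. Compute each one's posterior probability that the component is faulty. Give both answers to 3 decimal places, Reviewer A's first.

P('+'|H) = 0.847, P('+'|¬H) = 0.134.
Reviewer A: numerator 0.847·0.08 = 0.067760; evidence = 0.067760+0.134·0.92 = 0.19104; posterior = 0.355.
Reviewer B: numerator 0.847·0.36 = 0.30492; evidence = 0.30492+0.134·0.64 = 0.39068; posterior = 0.780.

Reviewer A: 0.355; Reviewer B: 0.780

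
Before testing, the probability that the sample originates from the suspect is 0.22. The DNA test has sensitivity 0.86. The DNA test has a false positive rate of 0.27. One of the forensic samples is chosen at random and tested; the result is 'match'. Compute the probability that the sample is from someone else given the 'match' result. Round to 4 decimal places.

P(¬H | E) ≈ 0.5268

Write H for 'the sample originates from the suspect'. Prior odds H:¬H = 0.22/0.78 = 0.28205. For the 'match' outcome, the likelihood ratio is 0.86/0.27 = 3.1852.
Posterior odds = 0.28205 × 3.1852 = 0.89839, so P(H|E) = 0.89839/(1+0.89839) = 0.4732. Then P(¬H|E) = 1 − 0.4732 = 0.5268.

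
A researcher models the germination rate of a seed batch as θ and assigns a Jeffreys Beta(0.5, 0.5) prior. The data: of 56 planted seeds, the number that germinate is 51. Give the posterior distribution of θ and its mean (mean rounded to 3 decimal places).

Posterior: Beta(51.5, 5.5); mean ≈ 0.904

Observing 51 successes and 5 failures updates Beta(0.5, 0.5) by adding the success and failure counts to the two shape parameters: α = 0.5+51 = 51.5, β = 0.5+5 = 5.5.
Posterior mean = α/(α+β) = 51.5/57 = 0.904.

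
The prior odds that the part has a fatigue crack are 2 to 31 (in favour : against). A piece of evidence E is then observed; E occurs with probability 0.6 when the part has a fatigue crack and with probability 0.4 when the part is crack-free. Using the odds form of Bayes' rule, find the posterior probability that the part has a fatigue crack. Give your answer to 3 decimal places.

Posterior probability ≈ 0.088

Prior odds = 2/31 = 0.064516.
Likelihood ratio for E = 0.6/0.4 = 1.5000.
Posterior odds = prior odds × LR = 0.096774.
Posterior probability = odds/(1+odds) = 0.096774/1.0968 = 0.088.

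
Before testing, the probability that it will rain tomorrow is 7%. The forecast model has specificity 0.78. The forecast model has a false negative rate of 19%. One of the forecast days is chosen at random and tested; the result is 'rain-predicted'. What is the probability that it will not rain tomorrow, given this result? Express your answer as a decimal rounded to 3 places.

P(¬H | E) ≈ 0.783

Let H be the event that it will rain tomorrow. P(H) = 0.07, so P(¬H) = 0.93. With E the 'rain-predicted' result, P(E|H) = 0.81 and P(E|¬H) = 0.22.
P(E) = 0.81·0.07 + 0.22·0.93 = 0.056700 + 0.20460 = 0.26130.
By Bayes' theorem, P(H|E) = 0.056700 / 0.26130 = 0.217. Hence P(¬H|E) = 1 − 0.217 = 0.783.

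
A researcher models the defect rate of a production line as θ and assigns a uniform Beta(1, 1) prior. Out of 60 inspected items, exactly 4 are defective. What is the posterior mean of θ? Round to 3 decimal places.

Posterior mean ≈ 0.081

Observing 4 successes and 56 failures updates Beta(1, 1) by adding the success and failure counts to the two shape parameters: α = 1+4 = 5, β = 1+56 = 57.
E[θ | data] = 5/(5+57) = 0.081.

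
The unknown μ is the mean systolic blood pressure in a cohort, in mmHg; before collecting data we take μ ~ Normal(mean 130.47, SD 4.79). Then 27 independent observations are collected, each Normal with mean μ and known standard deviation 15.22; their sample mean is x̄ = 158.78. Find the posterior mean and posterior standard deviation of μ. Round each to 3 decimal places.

With known σ, the Normal prior is conjugate. Weight on the data is w = (n/σ²)/(n/σ² + 1/τ₀²) = 0.116556/(0.116556+0.0435842) = 0.72784.
Posterior mean = w·x̄ + (1−w)·μ₀ = 0.72784·158.78 + 0.27216·130.47 = 151.075. Posterior variance = 1/(0.116556+0.0435842) = 6.24453, so SD = 2.499.

Posterior mean ≈ 151.075; posterior SD ≈ 2.499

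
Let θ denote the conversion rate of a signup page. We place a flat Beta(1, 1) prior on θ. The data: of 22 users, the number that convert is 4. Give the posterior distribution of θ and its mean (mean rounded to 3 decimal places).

Posterior: Beta(5, 19); mean ≈ 0.208

The binomial likelihood is conjugate to the Beta prior: with 4 successes and 18 failures, the posterior is Beta(1+4, 1+18) = Beta(5, 19).
Posterior mean = α/(α+β) = 5/24 = 0.208.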